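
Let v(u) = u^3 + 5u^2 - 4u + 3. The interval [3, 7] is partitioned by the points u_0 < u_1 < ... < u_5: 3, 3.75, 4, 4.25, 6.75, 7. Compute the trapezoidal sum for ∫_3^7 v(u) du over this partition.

Subinterval widths: 0.75, 0.25, 0.25, 2.5, 0.25.
v(3) = 63, v(3.75) = 111.046875, v(4) = 131, v(4.25) = 153.078125, v(6.75) = 511.359375, v(7) = 563.
On each subinterval the trapezoid contributes (Δu_i/2)·[v(u_{i-1}) + v(u_i)].
Sum = 1095.875.

1095.875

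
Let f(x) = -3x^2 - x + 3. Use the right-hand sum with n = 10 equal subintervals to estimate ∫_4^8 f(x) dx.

-489.92

Δx = (8 − 4)/10 = 0.4.
Right endpoints: 4.4, 4.8, 5.2, 5.6, 6, 6.4, 6.8, 7.2, 7.6, 8.
f(4.4) = -59.48, f(4.8) = -70.92, f(5.2) = -83.32, f(5.6) = -96.68, f(6) = -111, f(6.4) = -126.28, f(6.8) = -142.52, f(7.2) = -159.72, f(7.6) = -177.88, f(8) = -197.
Sum = Δx · [f(4.4) + f(4.8) + f(5.2) + ...].
Sum = -489.92.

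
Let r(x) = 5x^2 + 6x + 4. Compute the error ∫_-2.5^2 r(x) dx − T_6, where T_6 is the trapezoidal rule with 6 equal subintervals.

Exact integral: ∫_-2.5^2 r(x) dx = 50.625.
T_6 = 52.734375.
Error = 50.625 − 52.734375 = -2.109375.

-2.109375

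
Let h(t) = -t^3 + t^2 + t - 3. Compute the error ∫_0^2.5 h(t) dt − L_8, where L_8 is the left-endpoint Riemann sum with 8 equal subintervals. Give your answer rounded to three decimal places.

Exact integral: ∫_0^2.5 h(t) dt ≈ -8.93229.
L_8 ≈ -7.96997.
Error ≈ -8.93229 − (-7.96997) ≈ -0.962.

-0.962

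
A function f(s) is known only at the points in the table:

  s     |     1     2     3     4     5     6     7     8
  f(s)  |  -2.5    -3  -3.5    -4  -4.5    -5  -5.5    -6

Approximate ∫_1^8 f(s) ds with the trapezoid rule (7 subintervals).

Δs = 1.
T_7 = (1/2)·[(-2.5) + 2·(-3) + 2·(-3.5) + 2·(-4) + 2·(-4.5) + 2·(-5) + 2·(-5.5) + (-6)] = -29.75.

-29.75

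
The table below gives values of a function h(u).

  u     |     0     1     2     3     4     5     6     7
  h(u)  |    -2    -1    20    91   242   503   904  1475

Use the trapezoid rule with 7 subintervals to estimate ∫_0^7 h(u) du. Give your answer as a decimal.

2495.5

Δu = 1.
T_7 = (1/2)·[(-2) + 2·(-1) + 2·20 + 2·91 + 2·242 + 2·503 + 2·904 + 1475] = 2495.5.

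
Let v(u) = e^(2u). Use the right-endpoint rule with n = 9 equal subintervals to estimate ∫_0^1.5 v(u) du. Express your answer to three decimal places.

11.221

Δu = (1.5 − 0)/9 = 1/6.
Right endpoints: 1/6, 1/3, 0.5, 2/3, 5/6, 1, 7/6, 4/3, 1.5.
v(1/6) ≈ 1.396, v(1/3) ≈ 1.948, v(0.5) ≈ 2.718, v(2/3) ≈ 3.794, v(5/6) ≈ 5.294, v(1) ≈ 7.389, v(7/6) ≈ 10.312, v(4/3) ≈ 14.392, v(1.5) ≈ 20.086.
Sum = Δu · [v(1/6) + v(1/3) + v(0.5) + ...].
Sum ≈ 11.221.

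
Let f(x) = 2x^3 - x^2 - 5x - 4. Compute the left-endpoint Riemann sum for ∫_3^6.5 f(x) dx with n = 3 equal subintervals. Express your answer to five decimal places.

434.90741

Δx = (6.5 − 3)/3 = 7/6.
Left endpoints: 3, 25/6, 16/3.
f(3) = 26, f(25/6) = 2767/27, f(16/3) = 6596/27.
Sum = Δx · [f(3) + f(25/6) + f(16/3)].
Sum ≈ 434.90741.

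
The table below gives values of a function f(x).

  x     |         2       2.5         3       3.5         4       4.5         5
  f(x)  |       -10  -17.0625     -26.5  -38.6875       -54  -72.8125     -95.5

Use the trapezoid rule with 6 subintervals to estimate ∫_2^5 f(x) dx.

-130.90625

Δx = 0.5.
T_6 = (0.5/2)·[(-10) + 2·(-17.0625) + 2·(-26.5) + 2·(-38.6875) + 2·(-54) + 2·(-72.8125) + (-95.5)] = -130.90625.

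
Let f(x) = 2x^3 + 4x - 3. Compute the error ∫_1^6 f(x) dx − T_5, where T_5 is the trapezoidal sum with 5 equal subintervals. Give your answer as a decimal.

-17.5

Exact integral: ∫_1^6 f(x) dx = 702.5.
T_5 = 720.
Error = 702.5 − 720 = -17.5.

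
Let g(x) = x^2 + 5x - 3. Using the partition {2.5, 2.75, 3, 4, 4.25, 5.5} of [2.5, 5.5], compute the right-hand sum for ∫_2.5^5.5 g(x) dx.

120.34375

Subinterval widths: 0.25, 0.25, 1, 0.25, 1.25.
Right endpoints: 2.75, 3, 4, 4.25, 5.5.
g(2.75) = 18.3125, g(3) = 21, g(4) = 33, g(4.25) = 36.3125, g(5.5) = 54.75.
Sum = Σ Δx_i · g(x_i).
Sum = 120.34375.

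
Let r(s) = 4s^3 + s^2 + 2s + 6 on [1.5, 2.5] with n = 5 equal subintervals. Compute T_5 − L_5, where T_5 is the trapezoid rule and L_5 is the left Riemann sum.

5.5

T_5 = 48.25.
L_5 = 42.75.
T_5 − L_5 = 5.5.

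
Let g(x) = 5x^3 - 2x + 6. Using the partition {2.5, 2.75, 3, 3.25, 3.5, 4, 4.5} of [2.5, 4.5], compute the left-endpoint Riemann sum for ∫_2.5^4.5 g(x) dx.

388.125

Subinterval widths: 0.25, 0.25, 0.25, 0.25, 0.5, 0.5.
Left endpoints: 2.5, 2.75, 3, 3.25, 3.5, 4.
g(2.5) = 79.125, g(2.75) = 104.484375, g(3) = 135, g(3.25) = 171.140625, g(3.5) = 213.375, g(4) = 318.
Sum = Σ Δx_i · g(x_i).
Sum = 388.125.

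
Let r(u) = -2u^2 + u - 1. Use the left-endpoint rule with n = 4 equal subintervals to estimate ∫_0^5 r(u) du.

Δu = (5 − 0)/4 = 1.25.
Left endpoints: 0, 1.25, 2.5, 3.75.
r(0) = -1, r(1.25) = -2.875, r(2.5) = -11, r(3.75) = -25.375.
Sum = Δu · [r(0) + r(1.25) + r(2.5) + r(3.75)].
Sum = -50.3125.

-50.3125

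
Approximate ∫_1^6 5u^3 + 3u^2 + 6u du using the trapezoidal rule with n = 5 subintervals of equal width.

1985

Δu = (6 − 1)/5 = 1.
f(1) = 14, f(2) = 64, f(3) = 180, f(4) = 392, f(5) = 730, f(6) = 1224.
T_5 = (Δu/2)·[f(u_0) + 2f(u_1) + ... + 2f(u_{4}) + f(u_5)].
Sum = 1985.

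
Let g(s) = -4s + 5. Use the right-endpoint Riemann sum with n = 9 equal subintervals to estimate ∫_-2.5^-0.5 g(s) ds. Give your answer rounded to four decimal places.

21.1111

Δs = (-0.5 − (-2.5))/9 = 2/9.
Right endpoints: -41/18, -37/18, -11/6, -29/18, -25/18, -7/6, -17/18, -13/18, -0.5.
g(-41/18) = 127/9, g(-37/18) = 119/9, g(-11/6) = 37/3, g(-29/18) = 103/9, g(-25/18) = 95/9, g(-7/6) = 29/3, g(-17/18) = 79/9, g(-13/18) = 71/9, g(-0.5) = 7.
Sum = Δs · [g(-41/18) + g(-37/18) + g(-11/6) + ...].
Sum ≈ 21.1111.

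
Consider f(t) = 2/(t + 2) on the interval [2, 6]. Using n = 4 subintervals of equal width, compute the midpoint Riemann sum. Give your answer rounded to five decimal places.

1.38244

Δt = (6 − 2)/4 = 1.
Midpoints: 2.5, 3.5, 4.5, 5.5.
f(2.5) = 4/9, f(3.5) = 4/11, f(4.5) = 4/13, f(5.5) = 4/15.
Sum = Δt · [f(2.5) + f(3.5) + f(4.5) + f(5.5)].
Sum ≈ 1.38244.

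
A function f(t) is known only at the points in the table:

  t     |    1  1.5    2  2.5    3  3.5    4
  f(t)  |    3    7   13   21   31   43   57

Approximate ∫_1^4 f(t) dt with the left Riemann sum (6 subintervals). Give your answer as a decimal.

59

Δt = 0.5.
Sum = 0.5·[3 + 7 + 13 + 21 + 31 + 43] = 59.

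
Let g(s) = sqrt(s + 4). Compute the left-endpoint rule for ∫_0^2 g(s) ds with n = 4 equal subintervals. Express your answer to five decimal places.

4.35130

Δs = (2 − 0)/4 = 0.5.
Left endpoints: 0, 0.5, 1, 1.5.
g(0) ≈ 2.00000, g(0.5) ≈ 2.12132, g(1) ≈ 2.23607, g(1.5) ≈ 2.34521.
Sum = Δs · [g(0) + g(0.5) + g(1) + g(1.5)].
Sum ≈ 4.35130.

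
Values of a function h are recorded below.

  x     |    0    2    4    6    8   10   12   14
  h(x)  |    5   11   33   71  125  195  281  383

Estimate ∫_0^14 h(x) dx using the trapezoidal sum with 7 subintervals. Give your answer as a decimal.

Δx = 2.
T_7 = (2/2)·[5 + 2·11 + 2·33 + 2·71 + 2·125 + 2·195 + 2·281 + 383] = 1820.

1820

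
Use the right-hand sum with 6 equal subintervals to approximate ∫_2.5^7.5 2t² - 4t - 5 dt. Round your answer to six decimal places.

180.324074

Δt = (7.5 − 2.5)/6 = 5/6.
Right endpoints: 10/3, 25/6, 5, 35/6, 20/3, 7.5.
f(10/3) = 35/9, f(25/6) = 235/18, f(5) = 25, f(35/6) = 715/18, f(20/3) = 515/9, f(7.5) = 77.5.
Sum = Δt · [f(10/3) + f(25/6) + f(5) + ...].
Sum ≈ 180.324074.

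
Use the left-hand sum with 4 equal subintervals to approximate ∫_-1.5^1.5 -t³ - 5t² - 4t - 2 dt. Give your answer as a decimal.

-11.625

Δt = (1.5 − (-1.5))/4 = 0.75.
Left endpoints: -1.5, -0.75, 0, 0.75.
f(-1.5) = -3.875, f(-0.75) = -1.390625, f(0) = -2, f(0.75) = -8.234375.
Sum = Δt · [f(-1.5) + f(-0.75) + f(0) + f(0.75)].
Sum = -11.625.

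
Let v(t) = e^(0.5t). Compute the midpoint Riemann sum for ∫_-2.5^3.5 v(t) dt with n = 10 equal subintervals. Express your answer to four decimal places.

10.8953

Δt = (3.5 − (-2.5))/10 = 0.6.
Midpoints: -2.2, -1.6, -1, -0.4, 0.2, 0.8, 1.4, 2, 2.6, 3.2.
v(-2.2) ≈ 0.3329, v(-1.6) ≈ 0.4493, v(-1) ≈ 0.6065, v(-0.4) ≈ 0.8187, v(0.2) ≈ 1.1052, v(0.8) ≈ 1.4918, v(1.4) ≈ 2.0138, v(2) ≈ 2.7183, v(2.6) ≈ 3.6693, v(3.2) ≈ 4.9530.
Sum = Δt · [v(-2.2) + v(-1.6) + v(-1) + ...].
Sum ≈ 10.8953.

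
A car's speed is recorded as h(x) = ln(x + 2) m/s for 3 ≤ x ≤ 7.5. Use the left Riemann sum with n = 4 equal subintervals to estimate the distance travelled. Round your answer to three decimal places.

Δx = (7.5 − 3)/4 = 1.125.
Left endpoints: 3, 4.125, 5.25, 6.375.
h(3) ≈ 1.609, h(4.125) ≈ 1.812, h(5.25) ≈ 1.981, h(6.375) ≈ 2.125.
Sum = Δx · [h(3) + h(4.125) + h(5.25) + h(6.375)].
Sum ≈ 8.469.

8.469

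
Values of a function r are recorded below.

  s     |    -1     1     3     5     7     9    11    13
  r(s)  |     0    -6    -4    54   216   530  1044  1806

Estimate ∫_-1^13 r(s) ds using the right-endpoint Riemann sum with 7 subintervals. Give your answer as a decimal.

7280

Δs = 2.
Sum = 2·[(-6) + (-4) + 54 + 216 + 530 + 1044 + 1806] = 7280.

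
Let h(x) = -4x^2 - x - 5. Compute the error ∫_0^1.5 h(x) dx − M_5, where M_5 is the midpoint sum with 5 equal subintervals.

-0.045

Exact integral: ∫_0^1.5 h(x) dx = -13.125.
M_5 = -13.08.
Error = -13.125 − (-13.08) = -0.045.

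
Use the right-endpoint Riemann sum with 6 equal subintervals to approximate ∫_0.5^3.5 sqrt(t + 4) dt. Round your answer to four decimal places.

Δt = (3.5 − 0.5)/6 = 0.5.
Right endpoints: 1, 1.5, 2, 2.5, 3, 3.5.
f(1) ≈ 2.2361, f(1.5) ≈ 2.3452, f(2) ≈ 2.4495, f(2.5) ≈ 2.5495, f(3) ≈ 2.6458, f(3.5) ≈ 2.7386.
Sum = Δt · [f(1) + f(1.5) + f(2) + ...].
Sum ≈ 7.4823.

7.4823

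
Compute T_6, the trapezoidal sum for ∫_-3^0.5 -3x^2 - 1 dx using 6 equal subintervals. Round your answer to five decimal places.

-31.22049

Δx = (0.5 − (-3))/6 = 7/12.
f(-3) = -28, f(-29/12) = -889/48, f(-11/6) = -133/12, f(-1.25) = -5.6875, f(-2/3) = -7/3, f(-1/12) = -49/48, f(0.5) = -1.75.
T_6 = (Δx/2)·[f(x_0) + 2f(x_1) + ... + 2f(x_{5}) + f(x_6)].
Sum ≈ -31.22049.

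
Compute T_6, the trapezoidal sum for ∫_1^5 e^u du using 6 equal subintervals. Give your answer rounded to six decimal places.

Δu = (5 − 1)/6 = 2/3.
f(1) ≈ 2.718282, f(5/3) ≈ 5.294490, f(7/3) ≈ 10.312259, f(3) ≈ 20.085537, f(11/3) ≈ 39.121284, f(13/3) ≈ 76.197857, f(5) ≈ 148.413159.
T_6 = (Δu/2)·[f(u_0) + 2f(u_1) + ... + 2f(u_{5}) + f(u_6)].
Sum ≈ 151.051431.

151.051431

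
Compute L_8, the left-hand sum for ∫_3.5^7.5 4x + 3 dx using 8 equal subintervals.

96

Δx = (7.5 − 3.5)/8 = 0.5.
Left endpoints: 3.5, 4, 4.5, 5, 5.5, 6, 6.5, 7.
f(3.5) = 17, f(4) = 19, f(4.5) = 21, f(5) = 23, f(5.5) = 25, f(6) = 27, f(6.5) = 29, f(7) = 31.
Sum = Δx · [f(3.5) + f(4) + f(4.5) + ...].
Sum = 96.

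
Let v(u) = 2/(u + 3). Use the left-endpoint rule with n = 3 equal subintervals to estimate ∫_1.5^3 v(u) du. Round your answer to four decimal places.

Δu = (3 − 1.5)/3 = 0.5.
Left endpoints: 1.5, 2, 2.5.
v(1.5) = 4/9, v(2) = 0.4, v(2.5) = 4/11.
Sum = Δu · [v(1.5) + v(2) + v(2.5)].
Sum ≈ 0.6040.

0.6040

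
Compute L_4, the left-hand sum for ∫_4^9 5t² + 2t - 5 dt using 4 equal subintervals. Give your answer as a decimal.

Δt = (9 − 4)/4 = 1.25.
Left endpoints: 4, 5.25, 6.5, 7.75.
f(4) = 83, f(5.25) = 143.3125, f(6.5) = 219.25, f(7.75) = 310.8125.
Sum = Δt · [f(4) + f(5.25) + f(6.5) + f(7.75)].
Sum = 945.46875.

945.46875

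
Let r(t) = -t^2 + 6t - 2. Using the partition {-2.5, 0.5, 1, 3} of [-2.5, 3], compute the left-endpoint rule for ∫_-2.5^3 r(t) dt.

Subinterval widths: 3, 0.5, 2.
Left endpoints: -2.5, 0.5, 1.
r(-2.5) = -23.25, r(0.5) = 0.75, r(1) = 3.
Sum = Σ Δt_i · r(t_i).
Sum = -63.375.

-63.375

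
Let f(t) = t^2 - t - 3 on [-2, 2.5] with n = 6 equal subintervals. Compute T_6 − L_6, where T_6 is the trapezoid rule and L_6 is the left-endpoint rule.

T_6 = -6.328125.
L_6 = -5.484375.
T_6 − L_6 = -0.84375.

-0.84375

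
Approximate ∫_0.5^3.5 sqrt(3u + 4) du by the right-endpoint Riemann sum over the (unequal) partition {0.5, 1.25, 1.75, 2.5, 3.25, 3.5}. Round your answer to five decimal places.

Subinterval widths: 0.75, 0.5, 0.75, 0.75, 0.25.
Right endpoints: 1.25, 1.75, 2.5, 3.25, 3.5.
f(1.25) ≈ 2.78388, f(1.75) ≈ 3.04138, f(2.5) ≈ 3.39116, f(3.25) ≈ 3.70810, f(3.5) ≈ 3.80789.
Sum = Σ Δu_i · f(u_i).
Sum ≈ 9.88502.

9.88502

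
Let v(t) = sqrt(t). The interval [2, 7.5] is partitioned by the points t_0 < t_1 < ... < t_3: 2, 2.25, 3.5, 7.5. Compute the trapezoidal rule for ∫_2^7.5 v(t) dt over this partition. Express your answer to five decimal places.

Subinterval widths: 0.25, 1.25, 4.
v(2) ≈ 1.41421, v(2.25) ≈ 1.50000, v(3.5) ≈ 1.87083, v(7.5) ≈ 2.73861.
On each subinterval the trapezoid contributes (Δt_i/2)·[v(t_{i-1}) + v(t_i)].
Sum ≈ 11.68993.

11.68993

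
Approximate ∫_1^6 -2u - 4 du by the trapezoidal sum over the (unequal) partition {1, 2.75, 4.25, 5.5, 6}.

-55

Subinterval widths: 1.75, 1.5, 1.25, 0.5.
f(1) = -6, f(2.75) = -9.5, f(4.25) = -12.5, f(5.5) = -15, f(6) = -16.
On each subinterval the trapezoid contributes (Δu_i/2)·[f(u_{i-1}) + f(u_i)].
Sum = -55.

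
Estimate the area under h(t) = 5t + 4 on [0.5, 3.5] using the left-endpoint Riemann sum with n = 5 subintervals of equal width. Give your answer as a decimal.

37.5

Δt = (3.5 − 0.5)/5 = 0.6.
Left endpoints: 0.5, 1.1, 1.7, 2.3, 2.9.
h(0.5) = 6.5, h(1.1) = 9.5, h(1.7) = 12.5, h(2.3) = 15.5, h(2.9) = 18.5.
Sum = Δt · [h(0.5) + h(1.1) + h(1.7) + h(2.3) + h(2.9)].
Sum = 37.5.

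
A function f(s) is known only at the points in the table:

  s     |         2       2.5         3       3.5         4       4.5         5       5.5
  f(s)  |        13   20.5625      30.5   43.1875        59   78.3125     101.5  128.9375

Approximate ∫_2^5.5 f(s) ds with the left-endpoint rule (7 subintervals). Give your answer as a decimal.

Δs = 0.5.
Sum = 0.5·[13 + 20.5625 + 30.5 + 43.1875 + 59 + 78.3125 + 101.5] = 173.03125.

173.03125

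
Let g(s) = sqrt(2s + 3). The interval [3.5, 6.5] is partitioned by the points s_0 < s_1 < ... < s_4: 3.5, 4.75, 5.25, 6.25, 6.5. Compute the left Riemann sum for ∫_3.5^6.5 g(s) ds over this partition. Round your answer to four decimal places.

Subinterval widths: 1.25, 0.5, 1, 0.25.
Left endpoints: 3.5, 4.75, 5.25, 6.25.
g(3.5) ≈ 3.1623, g(4.75) ≈ 3.5355, g(5.25) ≈ 3.6742, g(6.25) ≈ 3.9370.
Sum = Σ Δs_i · g(s_i).
Sum ≈ 10.3791.

10.3791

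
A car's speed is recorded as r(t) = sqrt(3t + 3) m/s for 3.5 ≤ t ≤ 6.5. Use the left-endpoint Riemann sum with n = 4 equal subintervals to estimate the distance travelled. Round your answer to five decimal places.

12.28913

Δt = (6.5 − 3.5)/4 = 0.75.
Left endpoints: 3.5, 4.25, 5, 5.75.
r(3.5) ≈ 3.67423, r(4.25) ≈ 3.96863, r(5) ≈ 4.24264, r(5.75) ≈ 4.50000.
Sum = Δt · [r(3.5) + r(4.25) + r(5) + r(5.75)].
Sum ≈ 12.28913.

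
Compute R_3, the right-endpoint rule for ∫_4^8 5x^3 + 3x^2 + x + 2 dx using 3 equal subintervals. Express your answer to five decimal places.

Δx = (8 − 4)/3 = 4/3.
Right endpoints: 16/3, 20/3, 8.
f(16/3) = 22982/27, f(20/3) = 43834/27, f(8) = 2762.
Sum = Δx · [f(16/3) + f(20/3) + f(8)].
Sum ≈ 6982.22222.

6982.22222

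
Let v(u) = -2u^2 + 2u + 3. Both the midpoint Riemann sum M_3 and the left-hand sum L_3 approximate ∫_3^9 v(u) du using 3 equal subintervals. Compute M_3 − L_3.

M_3 = -374.
L_3 = -254.
M_3 − L_3 = -120.

-120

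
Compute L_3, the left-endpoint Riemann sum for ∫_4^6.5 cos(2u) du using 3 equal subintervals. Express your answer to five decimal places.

Δu = (6.5 − 4)/3 = 5/6.
Left endpoints: 4, 29/6, 17/3.
f(4) ≈ -0.14550, f(29/6) ≈ -0.97089, f(17/3) ≈ 0.33137.
Sum = Δu · [f(4) + f(29/6) + f(17/3)].
Sum ≈ -0.65418.

-0.65418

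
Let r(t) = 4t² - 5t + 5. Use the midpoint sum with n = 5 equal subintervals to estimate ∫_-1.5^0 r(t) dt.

Δt = (0 − (-1.5))/5 = 0.3.
Midpoints: -1.35, -1.05, -0.75, -0.45, -0.15.
r(-1.35) = 19.04, r(-1.05) = 14.66, r(-0.75) = 11, r(-0.45) = 8.06, r(-0.15) = 5.84.
Sum = Δt · [r(-1.35) + r(-1.05) + r(-0.75) + r(-0.45) + r(-0.15)].
Sum = 17.58.

17.58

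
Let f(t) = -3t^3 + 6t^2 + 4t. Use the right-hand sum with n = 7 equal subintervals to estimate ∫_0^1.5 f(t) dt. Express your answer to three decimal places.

8.449

Δt = (1.5 − 0)/7 = 3/14.
Right endpoints: 3/14, 3/7, 9/14, 6/7, 15/14, 9/7, 1.5.
f(3/14) = 3027/2744, f(3/7) = 885/343, f(9/14) = 11673/2744, f(6/7) = 2040/343, f(15/14) = 20535/2744, f(9/7) = 2979/343, f(1.5) = 9.375.
Sum = Δt · [f(3/14) + f(3/7) + f(9/14) + ...].
Sum ≈ 8.449.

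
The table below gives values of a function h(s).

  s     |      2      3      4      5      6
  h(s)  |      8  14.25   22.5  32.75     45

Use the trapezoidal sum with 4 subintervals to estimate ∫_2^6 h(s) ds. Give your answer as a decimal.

96

Δs = 1.
T_4 = (1/2)·[8 + 2·14.25 + 2·22.5 + 2·32.75 + 45] = 96.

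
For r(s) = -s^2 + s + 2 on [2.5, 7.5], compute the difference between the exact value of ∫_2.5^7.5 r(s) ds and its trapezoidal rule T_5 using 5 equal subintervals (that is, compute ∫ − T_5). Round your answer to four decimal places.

Exact integral: ∫_2.5^7.5 r(s) ds ≈ -100.416667.
T_5 = -101.25.
Error ≈ -100.416667 − (-101.25) ≈ 0.8333.

0.8333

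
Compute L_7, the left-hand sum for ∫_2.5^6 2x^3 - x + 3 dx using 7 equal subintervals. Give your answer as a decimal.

528.5

Δx = (6 − 2.5)/7 = 0.5.
Left endpoints: 2.5, 3, 3.5, 4, 4.5, 5, 5.5.
f(2.5) = 31.75, f(3) = 54, f(3.5) = 85.25, f(4) = 127, f(4.5) = 180.75, f(5) = 248, f(5.5) = 330.25.
Sum = Δx · [f(2.5) + f(3) + f(3.5) + ...].
Sum = 528.5.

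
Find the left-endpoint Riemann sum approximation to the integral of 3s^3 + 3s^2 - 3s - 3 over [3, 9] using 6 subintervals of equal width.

Δs = (9 − 3)/6 = 1.
Left endpoints: 3, 4, 5, 6, 7, 8.
f(3) = 96, f(4) = 225, f(5) = 432, f(6) = 735, f(7) = 1152, f(8) = 1701.
Sum = Δs · [f(3) + f(4) + f(5) + ...].
Sum = 4341.

4341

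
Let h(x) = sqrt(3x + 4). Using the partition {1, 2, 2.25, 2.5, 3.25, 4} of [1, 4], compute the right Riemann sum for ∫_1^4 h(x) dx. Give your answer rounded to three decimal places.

10.611

Subinterval widths: 1, 0.25, 0.25, 0.75, 0.75.
Right endpoints: 2, 2.25, 2.5, 3.25, 4.
h(2) ≈ 3.162, h(2.25) ≈ 3.279, h(2.5) ≈ 3.391, h(3.25) ≈ 3.708, h(4) ≈ 4.000.
Sum = Σ Δx_i · h(x_i).
Sum ≈ 10.611.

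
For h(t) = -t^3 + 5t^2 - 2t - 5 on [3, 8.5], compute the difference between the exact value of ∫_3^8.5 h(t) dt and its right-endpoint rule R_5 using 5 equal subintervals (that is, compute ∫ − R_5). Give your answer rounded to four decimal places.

168.6185

Exact integral: ∫_3^8.5 h(t) dt ≈ -396.973958.
R_5 = -565.5925.
Error ≈ -396.973958 − (-565.5925) ≈ 168.6185.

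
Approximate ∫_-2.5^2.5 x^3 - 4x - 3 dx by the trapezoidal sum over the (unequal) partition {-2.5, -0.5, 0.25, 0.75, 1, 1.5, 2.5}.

Subinterval widths: 2, 0.75, 0.5, 0.25, 0.5, 1.
f(-2.5) = -8.625, f(-0.5) = -1.125, f(0.25) = -3.984375, f(0.75) = -5.578125, f(1) = -6, f(1.5) = -5.625, f(2.5) = 2.625.
On each subinterval the trapezoid contributes (Δx_i/2)·[f(x_{i-1}) + f(x_i)].
Sum = -19.91015625.

-19.91015625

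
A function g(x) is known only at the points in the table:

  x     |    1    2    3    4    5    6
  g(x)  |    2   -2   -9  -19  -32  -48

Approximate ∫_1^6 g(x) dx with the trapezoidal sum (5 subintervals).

Δx = 1.
T_5 = (1/2)·[2 + 2·(-2) + 2·(-9) + 2·(-19) + 2·(-32) + (-48)] = -85.

-85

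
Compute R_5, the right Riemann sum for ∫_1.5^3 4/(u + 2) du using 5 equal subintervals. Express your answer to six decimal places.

Δu = (3 − 1.5)/5 = 0.3.
Right endpoints: 1.8, 2.1, 2.4, 2.7, 3.
f(1.8) = 20/19, f(2.1) = 40/41, f(2.4) = 10/11, f(2.7) = 40/47, f(3) = 0.8.
Sum = Δu · [f(1.8) + f(2.1) + f(2.4) + f(2.7) + f(3)].
Sum ≈ 1.376519.

1.376519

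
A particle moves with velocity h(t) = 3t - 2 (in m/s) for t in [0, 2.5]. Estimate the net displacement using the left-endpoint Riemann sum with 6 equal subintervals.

Δt = (2.5 − 0)/6 = 5/12.
Left endpoints: 0, 5/12, 5/6, 1.25, 5/3, 25/12.
h(0) = -2, h(5/12) = -0.75, h(5/6) = 0.5, h(1.25) = 1.75, h(5/3) = 3, h(25/12) = 4.25.
Sum = Δt · [h(0) + h(5/12) + h(5/6) + ...].
Sum = 2.8125.

2.8125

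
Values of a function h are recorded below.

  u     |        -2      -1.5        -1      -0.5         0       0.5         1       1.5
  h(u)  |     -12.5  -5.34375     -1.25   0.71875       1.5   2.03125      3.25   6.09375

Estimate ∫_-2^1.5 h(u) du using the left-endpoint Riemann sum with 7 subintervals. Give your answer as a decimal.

Δu = 0.5.
Sum = 0.5·[(-12.5) + (-5.34375) + (-1.25) + 0.71875 + 1.5 + 2.03125 + 3.25] = -5.796875.

-5.796875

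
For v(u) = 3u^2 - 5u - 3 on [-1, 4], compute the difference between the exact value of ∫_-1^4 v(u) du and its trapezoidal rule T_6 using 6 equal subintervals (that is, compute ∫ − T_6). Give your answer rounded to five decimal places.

Exact integral: ∫_-1^4 v(u) du = 12.5.
T_6 ≈ 14.2361111.
Error ≈ 12.5 − 14.2361111 ≈ -1.73611.

-1.73611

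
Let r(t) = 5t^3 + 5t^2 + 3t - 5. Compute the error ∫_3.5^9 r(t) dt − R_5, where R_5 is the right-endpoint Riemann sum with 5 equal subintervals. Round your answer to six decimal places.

Exact integral: ∫_3.5^9 r(t) dt ≈ 9232.83854167.
R_5 = 11427.35.
Error ≈ 9232.83854167 − 11427.35 ≈ -2194.511458.

-2194.511458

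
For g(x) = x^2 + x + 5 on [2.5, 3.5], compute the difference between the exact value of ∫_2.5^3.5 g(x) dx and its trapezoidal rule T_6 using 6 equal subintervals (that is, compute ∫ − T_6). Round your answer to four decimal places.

Exact integral: ∫_2.5^3.5 g(x) dx ≈ 17.083333.
T_6 ≈ 17.087963.
Error ≈ 17.083333 − 17.087963 ≈ -0.0046.

-0.0046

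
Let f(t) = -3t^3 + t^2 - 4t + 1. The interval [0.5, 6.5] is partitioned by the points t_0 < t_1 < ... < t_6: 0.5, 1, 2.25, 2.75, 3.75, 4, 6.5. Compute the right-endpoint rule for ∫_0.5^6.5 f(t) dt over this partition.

Subinterval widths: 0.5, 1.25, 0.5, 1, 0.25, 2.5.
Right endpoints: 1, 2.25, 2.75, 3.75, 4, 6.5.
f(1) = -5, f(2.25) = -37.109375, f(2.75) = -64.828125, f(3.75) = -158.140625, f(4) = -191, f(6.5) = -806.625.
Sum = Σ Δt_i · f(t_i).
Sum = -2303.75390625.

-2303.75390625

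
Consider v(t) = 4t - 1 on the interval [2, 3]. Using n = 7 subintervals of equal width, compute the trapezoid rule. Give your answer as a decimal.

Δt = (3 − 2)/7 = 1/7.
v(2) = 7, v(15/7) = 53/7, v(16/7) = 57/7, v(17/7) = 61/7, v(18/7) = 65/7, v(19/7) = 69/7, v(20/7) = 73/7, v(3) = 11.
T_7 = (Δt/2)·[v(t_0) + 2v(t_1) + ... + 2v(t_{6}) + v(t_7)].
Sum = 9.

9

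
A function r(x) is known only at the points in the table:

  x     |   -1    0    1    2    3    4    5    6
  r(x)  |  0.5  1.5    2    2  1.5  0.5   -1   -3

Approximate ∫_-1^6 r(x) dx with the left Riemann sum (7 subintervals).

Δx = 1.
Sum = 1·[0.5 + 1.5 + 2 + 2 + 1.5 + 0.5 + (-1)] = 7.

7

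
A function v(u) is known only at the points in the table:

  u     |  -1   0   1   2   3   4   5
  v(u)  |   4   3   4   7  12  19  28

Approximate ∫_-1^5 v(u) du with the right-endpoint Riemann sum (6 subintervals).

Δu = 1.
Sum = 1·[3 + 4 + 7 + 12 + 19 + 28] = 73.

73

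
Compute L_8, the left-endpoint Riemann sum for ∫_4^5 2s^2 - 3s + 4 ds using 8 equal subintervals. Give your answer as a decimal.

Δs = (5 − 4)/8 = 0.125.
Left endpoints: 4, 4.125, 4.25, 4.375, 4.5, 4.625, 4.75, 4.875.
f(4) = 24, f(4.125) = 25.65625, f(4.25) = 27.375, f(4.375) = 29.15625, f(4.5) = 31, f(4.625) = 32.90625, f(4.75) = 34.875, f(4.875) = 36.90625.
Sum = Δs · [f(4) + f(4.125) + f(4.25) + ...].
Sum = 30.234375.

30.234375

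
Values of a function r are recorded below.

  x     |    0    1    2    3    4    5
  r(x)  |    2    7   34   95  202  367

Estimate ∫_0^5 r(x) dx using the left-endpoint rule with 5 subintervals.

Δx = 1.
Sum = 1·[2 + 7 + 34 + 95 + 202] = 340.

340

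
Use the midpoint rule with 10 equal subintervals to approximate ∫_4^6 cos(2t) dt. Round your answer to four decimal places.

-0.7681

Δt = (6 − 4)/10 = 0.2.
Midpoints: 4.1, 4.3, 4.5, 4.7, 4.9, 5.1, 5.3, 5.5, 5.7, 5.9.
f(4.1) ≈ -0.3392, f(4.3) ≈ -0.6787, f(4.5) ≈ -0.9111, f(4.7) ≈ -0.9997, f(4.9) ≈ -0.9304, f(5.1) ≈ -0.7143, f(5.3) ≈ -0.3853, f(5.5) ≈ 0.0044, f(5.7) ≈ 0.3935, f(5.9) ≈ 0.7204.
Sum = Δt · [f(4.1) + f(4.3) + f(4.5) + ...].
Sum ≈ -0.7681.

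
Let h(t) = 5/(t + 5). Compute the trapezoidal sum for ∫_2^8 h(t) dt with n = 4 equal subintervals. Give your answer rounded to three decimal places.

3.109

Δt = (8 − 2)/4 = 1.5.
h(2) = 5/7, h(3.5) = 10/17, h(5) = 0.5, h(6.5) = 10/23, h(8) = 5/13.
T_4 = (Δt/2)·[h(t_0) + 2h(t_1) + 2h(t_2) + 2h(t_3) + h(t_4)].
Sum ≈ 3.109.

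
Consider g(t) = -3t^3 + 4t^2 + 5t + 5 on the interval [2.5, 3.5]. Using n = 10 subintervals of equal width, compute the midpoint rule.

Δt = (3.5 − 2.5)/10 = 0.1.
Midpoints: 2.55, 2.65, 2.75, 2.85, 2.95, 3.05, 3.15, 3.25, 3.35, 3.45.
g(2.55) = -5.984125, g(2.65) = -9.488875, g(2.75) = -13.390625, g(2.85) = -17.707375, g(2.95) = -22.457125, g(3.05) = -27.657875, g(3.15) = -33.327625, g(3.25) = -39.484375, g(3.35) = -46.146125, g(3.45) = -53.330875.
Sum = Δt · [g(2.55) + g(2.65) + g(2.75) + ...].
Sum = -26.8975.

-26.8975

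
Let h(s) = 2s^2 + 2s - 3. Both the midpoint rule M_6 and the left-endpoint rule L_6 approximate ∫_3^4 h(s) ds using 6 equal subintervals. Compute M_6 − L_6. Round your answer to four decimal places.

1.3194

M_6 ≈ 28.662037.
L_6 ≈ 27.342593.
M_6 − L_6 ≈ 1.3194.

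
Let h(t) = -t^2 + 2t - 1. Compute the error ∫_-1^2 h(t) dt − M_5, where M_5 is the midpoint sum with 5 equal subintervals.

Exact integral: ∫_-1^2 h(t) dt = -3.
M_5 = -2.91.
Error = -3 − (-2.91) = -0.09.

-0.09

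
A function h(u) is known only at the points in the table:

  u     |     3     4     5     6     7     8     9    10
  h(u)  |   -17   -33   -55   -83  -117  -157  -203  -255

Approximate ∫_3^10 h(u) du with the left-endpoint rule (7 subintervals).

Δu = 1.
Sum = 1·[(-17) + (-33) + (-55) + (-83) + (-117) + (-157) + (-203)] = -665.

-665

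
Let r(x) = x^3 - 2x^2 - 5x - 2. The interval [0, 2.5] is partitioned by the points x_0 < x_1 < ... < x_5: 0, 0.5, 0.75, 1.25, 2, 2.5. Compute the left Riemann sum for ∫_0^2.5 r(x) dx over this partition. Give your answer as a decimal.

Subinterval widths: 0.5, 0.25, 0.5, 0.75, 0.5.
Left endpoints: 0, 0.5, 0.75, 1.25, 2.
r(0) = -2, r(0.5) = -4.875, r(0.75) = -6.453125, r(1.25) = -9.421875, r(2) = -12.
Sum = Σ Δx_i · r(x_i).
Sum = -18.51171875.

-18.51171875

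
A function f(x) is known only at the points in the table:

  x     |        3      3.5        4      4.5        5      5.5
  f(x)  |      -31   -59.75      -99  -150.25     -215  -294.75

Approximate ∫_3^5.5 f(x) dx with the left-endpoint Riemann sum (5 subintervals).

Δx = 0.5.
Sum = 0.5·[(-31) + (-59.75) + (-99) + (-150.25) + (-215)] = -277.5.

-277.5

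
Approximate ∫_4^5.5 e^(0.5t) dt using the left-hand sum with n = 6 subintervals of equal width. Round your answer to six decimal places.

Δt = (5.5 − 4)/6 = 0.25.
Left endpoints: 4, 4.25, 4.5, 4.75, 5, 5.25.
f(4) ≈ 7.389056, f(4.25) ≈ 8.372897, f(4.5) ≈ 9.487736, f(4.75) ≈ 10.751013, f(5) ≈ 12.182494, f(5.25) ≈ 13.804574.
Sum = Δt · [f(4) + f(4.25) + f(4.5) + ...].
Sum ≈ 15.496943.

15.496943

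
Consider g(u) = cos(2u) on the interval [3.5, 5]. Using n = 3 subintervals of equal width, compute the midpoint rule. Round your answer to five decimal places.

Δu = (5 − 3.5)/3 = 0.5.
Midpoints: 3.75, 4.25, 4.75.
g(3.75) ≈ 0.34664, g(4.25) ≈ -0.60201, g(4.75) ≈ -0.99717.
Sum = Δu · [g(3.75) + g(4.25) + g(4.75)].
Sum ≈ -0.62627.

-0.62627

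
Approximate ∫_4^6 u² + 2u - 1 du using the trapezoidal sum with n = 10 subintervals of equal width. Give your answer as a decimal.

Δu = (6 − 4)/10 = 0.2.
f(4) = 23, f(4.2) = 25.04, f(4.4) = 27.16, f(4.6) = 29.36, f(4.8) = 31.64, f(5) = 34, f(5.2) = 36.44, f(5.4) = 38.96, f(5.6) = 41.56, f(5.8) = 44.24, f(6) = 47.
T_10 = (Δu/2)·[f(u_0) + 2f(u_1) + ... + 2f(u_{9}) + f(u_10)].
Sum = 68.68.

68.68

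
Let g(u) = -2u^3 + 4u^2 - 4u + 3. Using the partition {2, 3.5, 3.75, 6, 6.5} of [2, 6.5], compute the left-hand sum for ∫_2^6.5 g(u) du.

Subinterval widths: 1.5, 0.25, 2.25, 0.5.
Left endpoints: 2, 3.5, 3.75, 6.
g(2) = -5, g(3.5) = -47.75, g(3.75) = -61.21875, g(6) = -309.
Sum = Σ Δu_i · g(u_i).
Sum = -311.6796875.

-311.6796875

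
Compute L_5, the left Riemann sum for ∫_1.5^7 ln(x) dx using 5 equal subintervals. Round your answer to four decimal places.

Δx = (7 − 1.5)/5 = 1.1.
Left endpoints: 1.5, 2.6, 3.7, 4.8, 5.9.
f(1.5) ≈ 0.4055, f(2.6) ≈ 0.9555, f(3.7) ≈ 1.3083, f(4.8) ≈ 1.5686, f(5.9) ≈ 1.7750.
Sum = Δx · [f(1.5) + f(2.6) + f(3.7) + f(4.8) + f(5.9)].
Sum ≈ 6.6142.

6.6142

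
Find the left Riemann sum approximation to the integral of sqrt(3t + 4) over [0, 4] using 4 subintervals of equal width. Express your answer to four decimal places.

Δt = (4 − 0)/4 = 1.
Left endpoints: 0, 1, 2, 3.
f(0) ≈ 2.0000, f(1) ≈ 2.6458, f(2) ≈ 3.1623, f(3) ≈ 3.6056.
Sum = Δt · [f(0) + f(1) + f(2) + f(3)].
Sum ≈ 11.4136.

11.4136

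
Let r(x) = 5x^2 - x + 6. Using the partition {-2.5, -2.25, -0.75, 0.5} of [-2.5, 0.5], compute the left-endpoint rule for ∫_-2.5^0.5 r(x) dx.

72.234375

Subinterval widths: 0.25, 1.5, 1.25.
Left endpoints: -2.5, -2.25, -0.75.
r(-2.5) = 39.75, r(-2.25) = 33.5625, r(-0.75) = 9.5625.
Sum = Σ Δx_i · r(x_i).
Sum = 72.234375.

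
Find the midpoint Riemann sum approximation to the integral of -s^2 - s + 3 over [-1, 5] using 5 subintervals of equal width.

Δs = (5 − (-1))/5 = 1.2.
Midpoints: -0.4, 0.8, 2, 3.2, 4.4.
f(-0.4) = 3.24, f(0.8) = 1.56, f(2) = -3, f(3.2) = -10.44, f(4.4) = -20.76.
Sum = Δs · [f(-0.4) + f(0.8) + f(2) + f(3.2) + f(4.4)].
Sum = -35.28.

-35.28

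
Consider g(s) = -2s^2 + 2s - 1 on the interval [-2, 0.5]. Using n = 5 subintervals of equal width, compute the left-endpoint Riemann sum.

-15

Δs = (0.5 − (-2))/5 = 0.5.
Left endpoints: -2, -1.5, -1, -0.5, 0.
g(-2) = -13, g(-1.5) = -8.5, g(-1) = -5, g(-0.5) = -2.5, g(0) = -1.
Sum = Δs · [g(-2) + g(-1.5) + g(-1) + g(-0.5) + g(0)].
Sum = -15.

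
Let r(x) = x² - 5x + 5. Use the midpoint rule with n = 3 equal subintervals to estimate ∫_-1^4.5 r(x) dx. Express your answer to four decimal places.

8.5428

Δx = (4.5 − (-1))/3 = 11/6.
Midpoints: -1/12, 1.75, 43/12.
r(-1/12) = 781/144, r(1.75) = -0.6875, r(43/12) = -11/144.
Sum = Δx · [r(-1/12) + r(1.75) + r(43/12)].
Sum ≈ 8.5428.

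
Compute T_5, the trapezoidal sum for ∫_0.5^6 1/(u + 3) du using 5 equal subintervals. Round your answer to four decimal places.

0.9514

Δu = (6 − 0.5)/5 = 1.1.
f(0.5) = 2/7, f(1.6) = 5/23, f(2.7) = 10/57, f(3.8) = 5/34, f(4.9) = 10/79, f(6) = 1/9.
T_5 = (Δu/2)·[f(u_0) + 2f(u_1) + ... + 2f(u_{4}) + f(u_5)].
Sum ≈ 0.9514.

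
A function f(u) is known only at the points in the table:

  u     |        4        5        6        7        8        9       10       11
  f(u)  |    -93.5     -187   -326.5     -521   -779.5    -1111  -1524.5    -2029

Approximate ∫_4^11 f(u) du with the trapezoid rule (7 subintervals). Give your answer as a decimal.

Δu = 1.
T_7 = (1/2)·[(-93.5) + 2·(-187) + 2·(-326.5) + 2·(-521) + 2·(-779.5) + 2·(-1111) + 2·(-1524.5) + (-2029)] = -5510.75.

-5510.75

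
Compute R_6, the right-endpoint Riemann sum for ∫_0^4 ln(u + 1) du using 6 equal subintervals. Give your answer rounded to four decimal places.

Δu = (4 − 0)/6 = 2/3.
Right endpoints: 2/3, 4/3, 2, 8/3, 10/3, 4.
f(2/3) ≈ 0.5108, f(4/3) ≈ 0.8473, f(2) ≈ 1.0986, f(8/3) ≈ 1.2993, f(10/3) ≈ 1.4663, f(4) ≈ 1.6094.
Sum = Δu · [f(2/3) + f(4/3) + f(2) + ...].
Sum ≈ 4.5545.

4.5545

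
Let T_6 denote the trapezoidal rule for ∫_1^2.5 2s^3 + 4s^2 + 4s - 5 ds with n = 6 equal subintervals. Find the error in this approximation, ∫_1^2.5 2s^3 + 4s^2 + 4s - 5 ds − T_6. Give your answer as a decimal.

-0.2265625

Exact integral: ∫_1^2.5 f(s) ds = 41.53125.
T_6 = 41.7578125.
Error = 41.53125 − 41.7578125 = -0.2265625.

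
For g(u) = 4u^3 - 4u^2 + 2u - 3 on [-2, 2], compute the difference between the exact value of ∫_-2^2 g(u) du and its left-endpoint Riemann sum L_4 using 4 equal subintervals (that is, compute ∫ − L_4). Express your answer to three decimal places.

Exact integral: ∫_-2^2 g(u) du ≈ -33.33333.
L_4 = -72.
Error ≈ -33.33333 − (-72) ≈ 38.667.

38.667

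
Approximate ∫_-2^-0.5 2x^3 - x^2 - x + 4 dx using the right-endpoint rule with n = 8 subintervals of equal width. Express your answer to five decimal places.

-1.10596

Δx = (-0.5 − (-2))/8 = 0.1875.
Right endpoints: -1.8125, -1.625, -1.4375, -1.25, -1.0625, -0.875, -0.6875, -0.5.
f(-1.8125) = -19213/2048, f(-1.625) = -5.59765625, f(-1.4375) = -5263/2048, f(-1.25) = -0.21875, f(-1.0625) = 3143/2048, f(-0.875) = 2.76953125, f(-0.6875) = 7301/2048, f(-0.5) = 4.
Sum = Δx · [f(-1.8125) + f(-1.625) + f(-1.4375) + ...].
Sum ≈ -1.10596.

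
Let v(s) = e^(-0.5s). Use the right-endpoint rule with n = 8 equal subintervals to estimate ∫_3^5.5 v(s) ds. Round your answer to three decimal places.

Δs = (5.5 − 3)/8 = 0.3125.
Right endpoints: 3.3125, 3.625, 3.9375, 4.25, 4.5625, 4.875, 5.1875, 5.5.
v(3.3125) ≈ 0.191, v(3.625) ≈ 0.163, v(3.9375) ≈ 0.140, v(4.25) ≈ 0.119, v(4.5625) ≈ 0.102, v(4.875) ≈ 0.087, v(5.1875) ≈ 0.075, v(5.5) ≈ 0.064.
Sum = Δs · [v(3.3125) + v(3.625) + v(3.9375) + ...].
Sum ≈ 0.294.

0.294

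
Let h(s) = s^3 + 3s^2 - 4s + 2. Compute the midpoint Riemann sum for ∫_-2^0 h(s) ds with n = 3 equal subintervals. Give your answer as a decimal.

Δs = (0 − (-2))/3 = 2/3.
Midpoints: -5/3, -1, -1/3.
h(-5/3) = 334/27, h(-1) = 8, h(-1/3) = 98/27.
Sum = Δs · [h(-5/3) + h(-1) + h(-1/3)].
Sum = 16.

16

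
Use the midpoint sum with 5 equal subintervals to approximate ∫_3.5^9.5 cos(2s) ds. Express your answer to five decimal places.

-0.32645

Δs = (9.5 − 3.5)/5 = 1.2.
Midpoints: 4.1, 5.3, 6.5, 7.7, 8.9.
f(4.1) ≈ -0.33915, f(5.3) ≈ -0.38534, f(6.5) ≈ 0.90745, f(7.7) ≈ -0.95295, f(8.9) ≈ 0.49796.
Sum = Δs · [f(4.1) + f(5.3) + f(6.5) + f(7.7) + f(8.9)].
Sum ≈ -0.32645.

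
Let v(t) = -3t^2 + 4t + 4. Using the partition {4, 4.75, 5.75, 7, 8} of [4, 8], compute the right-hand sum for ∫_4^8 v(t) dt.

-405.453125

Subinterval widths: 0.75, 1, 1.25, 1.
Right endpoints: 4.75, 5.75, 7, 8.
v(4.75) = -44.6875, v(5.75) = -72.1875, v(7) = -115, v(8) = -156.
Sum = Σ Δt_i · v(t_i).
Sum = -405.453125.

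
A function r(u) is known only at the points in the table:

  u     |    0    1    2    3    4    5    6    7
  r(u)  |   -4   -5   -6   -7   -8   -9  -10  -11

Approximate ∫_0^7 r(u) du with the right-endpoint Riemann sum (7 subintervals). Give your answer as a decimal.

-56

Δu = 1.
Sum = 1·[(-5) + (-6) + (-7) + (-8) + (-9) + (-10) + (-11)] = -56.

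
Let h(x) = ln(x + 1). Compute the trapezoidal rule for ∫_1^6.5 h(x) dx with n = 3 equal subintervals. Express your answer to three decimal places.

Δx = (6.5 − 1)/3 = 11/6.
h(1) ≈ 0.693, h(17/6) ≈ 1.344, h(14/3) ≈ 1.735, h(6.5) ≈ 2.015.
T_3 = (Δx/2)·[h(x_0) + 2h(x_1) + 2h(x_2) + h(x_3)].
Sum ≈ 8.126.

8.126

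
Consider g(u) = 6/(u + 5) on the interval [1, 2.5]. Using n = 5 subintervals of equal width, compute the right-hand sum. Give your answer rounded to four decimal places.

Δu = (2.5 − 1)/5 = 0.3.
Right endpoints: 1.3, 1.6, 1.9, 2.2, 2.5.
g(1.3) = 20/21, g(1.6) = 10/11, g(1.9) = 20/23, g(2.2) = 5/6, g(2.5) = 0.8.
Sum = Δu · [g(1.3) + g(1.6) + g(1.9) + g(2.2) + g(2.5)].
Sum ≈ 1.3093.

1.3093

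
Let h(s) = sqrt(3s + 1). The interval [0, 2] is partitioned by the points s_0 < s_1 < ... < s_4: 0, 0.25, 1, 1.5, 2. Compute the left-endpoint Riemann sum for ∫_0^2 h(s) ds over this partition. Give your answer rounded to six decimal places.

Subinterval widths: 0.25, 0.75, 0.5, 0.5.
Left endpoints: 0, 0.25, 1, 1.5.
h(0) ≈ 1.000000, h(0.25) ≈ 1.322876, h(1) ≈ 2.000000, h(1.5) ≈ 2.345208.
Sum = Σ Δs_i · h(s_i).
Sum ≈ 3.414761.

3.414761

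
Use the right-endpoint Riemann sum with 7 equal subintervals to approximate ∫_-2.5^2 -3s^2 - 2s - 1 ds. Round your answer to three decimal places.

Δs = (2 − (-2.5))/7 = 9/14.
Right endpoints: -13/7, -17/14, -4/7, 1/14, 5/7, 19/14, 2.
f(-13/7) = -374/49, f(-17/14) = -587/196, f(-4/7) = -41/49, f(1/14) = -227/196, f(5/7) = -194/49, f(19/14) = -1811/196, f(2) = -17.
Sum = Δs · [f(-13/7) + f(-17/14) + f(-4/7) + ...].
Sum ≈ -27.528.

-27.528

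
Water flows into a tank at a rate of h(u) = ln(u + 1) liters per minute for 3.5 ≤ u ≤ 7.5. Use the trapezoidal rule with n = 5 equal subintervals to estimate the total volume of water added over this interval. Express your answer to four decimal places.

7.4166

Δu = (7.5 − 3.5)/5 = 0.8.
h(3.5) ≈ 1.5041, h(4.3) ≈ 1.6677, h(5.1) ≈ 1.8083, h(5.9) ≈ 1.9315, h(6.7) ≈ 2.0412, h(7.5) ≈ 2.1401.
T_5 = (Δu/2)·[h(u_0) + 2h(u_1) + ... + 2h(u_{4}) + h(u_5)].
Sum ≈ 7.4166.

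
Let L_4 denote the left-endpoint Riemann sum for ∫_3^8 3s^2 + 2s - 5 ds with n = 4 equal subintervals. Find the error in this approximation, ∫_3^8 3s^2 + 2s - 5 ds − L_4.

105.46875

Exact integral: ∫_3^8 f(s) ds = 515.
L_4 = 409.53125.
Error = 515 − 409.53125 = 105.46875.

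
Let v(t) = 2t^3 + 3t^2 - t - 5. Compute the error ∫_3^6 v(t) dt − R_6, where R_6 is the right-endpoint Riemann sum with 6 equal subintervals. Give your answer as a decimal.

Exact integral: ∫_3^6 v(t) dt = 768.
R_6 = 885.75.
Error = 768 − 885.75 = -117.75.

-117.75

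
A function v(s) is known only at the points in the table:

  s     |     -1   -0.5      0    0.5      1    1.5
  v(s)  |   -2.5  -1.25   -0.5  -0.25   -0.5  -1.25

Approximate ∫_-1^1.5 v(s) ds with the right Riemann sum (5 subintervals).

Δs = 0.5.
Sum = 0.5·[(-1.25) + (-0.5) + (-0.25) + (-0.5) + (-1.25)] = -1.875.

-1.875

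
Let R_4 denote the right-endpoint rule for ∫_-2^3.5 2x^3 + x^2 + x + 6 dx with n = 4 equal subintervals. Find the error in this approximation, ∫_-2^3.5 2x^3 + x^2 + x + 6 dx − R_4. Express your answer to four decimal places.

-88.9382

Exact integral: ∫_-2^3.5 f(x) dx ≈ 121.114583.
R_4 ≈ 210.052734.
Error ≈ 121.114583 − 210.052734 ≈ -88.9382.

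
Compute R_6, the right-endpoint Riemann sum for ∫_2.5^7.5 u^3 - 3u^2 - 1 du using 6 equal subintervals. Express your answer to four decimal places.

Δu = (7.5 − 2.5)/6 = 5/6.
Right endpoints: 10/3, 25/6, 5, 35/6, 20/3, 7.5.
f(10/3) = 73/27, f(25/6) = 4159/216, f(5) = 49, f(35/6) = 20609/216, f(20/3) = 4373/27, f(7.5) = 252.125.
Sum = Δu · [f(10/3) + f(25/6) + f(5) + ...].
Sum ≈ 483.7153.

483.7153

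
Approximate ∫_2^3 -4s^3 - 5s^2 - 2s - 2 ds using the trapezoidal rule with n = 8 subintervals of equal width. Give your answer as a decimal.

-103.7578125

Δs = (3 − 2)/8 = 0.125.
f(2) = -58, f(2.125) = -67.2109375, f(2.25) = -77.375, f(2.375) = -88.5390625, f(2.5) = -100.75, f(2.625) = -114.0546875, f(2.75) = -128.5, f(2.875) = -144.1328125, f(3) = -161.
T_8 = (Δs/2)·[f(s_0) + 2f(s_1) + ... + 2f(s_{7}) + f(s_8)].
Sum = -103.7578125.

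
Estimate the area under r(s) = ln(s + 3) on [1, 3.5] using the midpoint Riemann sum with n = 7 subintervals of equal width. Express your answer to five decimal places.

4.12205

Δs = (3.5 − 1)/7 = 5/14.
Midpoints: 33/28, 43/28, 53/28, 2.25, 73/28, 83/28, 93/28.
r(33/28) ≈ 1.42997, r(43/28) ≈ 1.51198, r(53/28) ≈ 1.58778, r(2.25) ≈ 1.65823, r(73/28) ≈ 1.72404, r(83/28) ≈ 1.78579, r(93/28) ≈ 1.84395.
Sum = Δs · [r(33/28) + r(43/28) + r(53/28) + ...].
Sum ≈ 4.12205.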